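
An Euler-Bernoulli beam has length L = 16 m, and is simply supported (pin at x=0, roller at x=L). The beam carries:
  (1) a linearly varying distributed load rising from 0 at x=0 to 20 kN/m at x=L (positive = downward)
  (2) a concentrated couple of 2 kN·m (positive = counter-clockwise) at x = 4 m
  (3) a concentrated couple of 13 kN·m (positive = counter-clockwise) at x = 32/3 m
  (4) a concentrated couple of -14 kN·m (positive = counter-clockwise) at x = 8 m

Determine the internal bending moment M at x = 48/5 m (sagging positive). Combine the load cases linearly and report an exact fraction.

Load 1 — triangular load w₀=20 kN/m (0→w₀ over full span):
  M_1 = w₀Lx/6 - w₀x³/(6L) = 20·16·(48/5)/6 - 20·(48/5)³/(6·16) = 8192/25 kN·m
Load 2 — applied couple M₀=2 kN·m at a=4 m (b=L-a=12):
  M_2 = M₀x/L - M₀  [x>a] = 2·(48/5)/16 - 2 = -4/5 kN·m
Load 3 — applied couple M₀=13 kN·m at a=32/3 m (b=L-a=16/3):
  M_3 = M₀x/L  [x≤a] = 13·(48/5)/16 = 39/5 kN·m
Load 4 — applied couple M₀=-14 kN·m at a=8 m (b=L-a=8):
  M_4 = M₀x/L - M₀  [x>a] = (-14)·(48/5)/16 - (-14) = 28/5 kN·m
Superposition: M = Σ M_i = 8507/25 kN·m ≈ 340.280000 kN·m

M(48/5) = 8507/25 kN·m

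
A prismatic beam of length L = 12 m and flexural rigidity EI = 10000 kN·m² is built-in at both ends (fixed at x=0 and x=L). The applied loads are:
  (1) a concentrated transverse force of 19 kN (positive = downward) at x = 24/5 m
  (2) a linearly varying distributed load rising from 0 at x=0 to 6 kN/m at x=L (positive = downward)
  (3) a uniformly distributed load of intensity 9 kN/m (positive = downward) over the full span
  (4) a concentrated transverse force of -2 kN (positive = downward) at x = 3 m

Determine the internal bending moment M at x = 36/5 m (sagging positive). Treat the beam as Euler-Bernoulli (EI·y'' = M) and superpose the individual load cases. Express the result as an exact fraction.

M(36/5) = 376077/5000 kN·m

Load 1 — point force P=19 kN at a=24/5 m (b=L-a=36/5):
  M_1 = Pa²(a+3b)(L-x)/L³ - Pa²b/L²  [x>a] = 19·(24/5)²·((24/5)+3·(36/5))·(12-(36/5))/12³ - 19·(24/5)²·(36/5)/12² = 6384/625 kN·m
Load 2 — triangular load w₀=6 kN/m (0→w₀ over full span):
  M_2 = 3w₀Lx/20 - w₀L²/30 - w₀x³/(6L) = 3·6·12·(36/5)/20 - 6·12²/30 - 6·(36/5)³/(6·12) = 2232/125 kN·m
Load 3 — uniform load w=9 kN/m over full span:
  M_3 = wLx/2 - wL²/12 - wx²/2 = 9·12·(36/5)/2 - 9·12²/12 - 9·(36/5)²/2 = 1188/25 kN·m
Load 4 — point force P=-2 kN at a=3 m (b=L-a=9):
  M_4 = Pa²(a+3b)(L-x)/L³ - Pa²b/L²  [x>a] = (-2)·3²·(3+3·9)·(12-(36/5))/12³ - (-2)·3²·9/12² = -3/8 kN·m
Superposition: M = Σ M_i = 376077/5000 kN·m ≈ 75.215400 kN·m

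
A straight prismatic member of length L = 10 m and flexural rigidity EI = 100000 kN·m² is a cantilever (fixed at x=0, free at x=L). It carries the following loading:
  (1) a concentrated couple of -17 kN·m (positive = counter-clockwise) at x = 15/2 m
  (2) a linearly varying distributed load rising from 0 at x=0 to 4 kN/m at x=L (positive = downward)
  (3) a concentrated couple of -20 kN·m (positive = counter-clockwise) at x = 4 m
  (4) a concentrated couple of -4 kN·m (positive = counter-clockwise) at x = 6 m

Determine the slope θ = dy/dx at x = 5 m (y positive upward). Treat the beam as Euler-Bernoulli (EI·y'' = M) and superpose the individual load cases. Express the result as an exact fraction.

θ(5) = -1469/240000 rad

Load 1 — applied couple M₀=-17 kN·m at a=15/2 m (b=L-a=5/2):
  θ_1 = M₀x/EI  [x≤a] = (-17)·5/100000 = -17/20000 rad
Load 2 — triangular load w₀=4 kN/m (0→w₀ over full span):
  θ_2 = (w₀Lx²/4-w₀L²x/3-w₀x⁴/(24L))/EI = (4·10·5²/4-4·10²·5/3-4·5⁴/(24·10))/100000 = -41/9600 rad
Load 3 — applied couple M₀=-20 kN·m at a=4 m (b=L-a=6):
  θ_3 = M₀a/EI  [x>a] = (-20)·4/100000 = -1/1250 rad
Load 4 — applied couple M₀=-4 kN·m at a=6 m (b=L-a=4):
  θ_4 = M₀x/EI  [x≤a] = (-4)·5/100000 = -1/5000 rad
Superposition: θ = Σ θ_i = -1469/240000 rad ≈ -0.006121 rad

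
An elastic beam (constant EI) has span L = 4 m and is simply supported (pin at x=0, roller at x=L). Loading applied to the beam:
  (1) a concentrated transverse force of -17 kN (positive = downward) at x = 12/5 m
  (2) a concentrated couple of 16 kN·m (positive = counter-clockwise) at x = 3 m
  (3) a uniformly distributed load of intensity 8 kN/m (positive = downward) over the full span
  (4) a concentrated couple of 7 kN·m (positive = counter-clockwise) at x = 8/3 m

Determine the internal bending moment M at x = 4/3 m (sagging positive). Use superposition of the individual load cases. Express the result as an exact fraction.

Load 1 — point force P=-17 kN at a=12/5 m (b=L-a=8/5):
  M_1 = Pbx/L  [x≤a] = (-17)·(8/5)·(4/3)/4 = -136/15 kN·m
Load 2 — applied couple M₀=16 kN·m at a=3 m (b=L-a=1):
  M_2 = M₀x/L  [x≤a] = 16·(4/3)/4 = 16/3 kN·m
Load 3 — uniform load w=8 kN/m over full span:
  M_3 = wx(L-x)/2 = 8·(4/3)·(4-(4/3))/2 = 128/9 kN·m
Load 4 — applied couple M₀=7 kN·m at a=8/3 m (b=L-a=4/3):
  M_4 = M₀x/L  [x≤a] = 7·(4/3)/4 = 7/3 kN·m
Superposition: M = Σ M_i = 577/45 kN·m ≈ 12.822222 kN·m

M(4/3) = 577/45 kN·m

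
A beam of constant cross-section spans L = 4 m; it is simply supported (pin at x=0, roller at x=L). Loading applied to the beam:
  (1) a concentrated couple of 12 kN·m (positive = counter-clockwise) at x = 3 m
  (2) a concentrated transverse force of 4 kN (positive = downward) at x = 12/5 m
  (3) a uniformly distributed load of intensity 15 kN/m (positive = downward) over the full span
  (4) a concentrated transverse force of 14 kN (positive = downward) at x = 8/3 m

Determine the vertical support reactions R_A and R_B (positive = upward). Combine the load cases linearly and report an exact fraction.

R_A = 589/15 kN, R_B = 581/15 kN

Load 1 — applied couple M₀=12 kN·m at a=3 m (b=L-a=1):
  R_A = M₀/L = 12/4 = 3 kN
  R_B = -M₀/L = -12/4 = -3 kN
Load 2 — point force P=4 kN at a=12/5 m (b=L-a=8/5):
  R_A = Pb/L = 4·(8/5)/4 = 8/5 kN
  R_B = Pa/L = 4·(12/5)/4 = 12/5 kN
Load 3 — uniform load w=15 kN/m over full span:
  R_A = wL/2 = 15·4/2 = 30 kN
  R_B = wL/2 = 15·4/2 = 30 kN
Load 4 — point force P=14 kN at a=8/3 m (b=L-a=4/3):
  R_A = Pb/L = 14·(4/3)/4 = 14/3 kN
  R_B = Pa/L = 14·(8/3)/4 = 28/3 kN
Superposition: R_A = 589/15 kN, R_B = 581/15 kN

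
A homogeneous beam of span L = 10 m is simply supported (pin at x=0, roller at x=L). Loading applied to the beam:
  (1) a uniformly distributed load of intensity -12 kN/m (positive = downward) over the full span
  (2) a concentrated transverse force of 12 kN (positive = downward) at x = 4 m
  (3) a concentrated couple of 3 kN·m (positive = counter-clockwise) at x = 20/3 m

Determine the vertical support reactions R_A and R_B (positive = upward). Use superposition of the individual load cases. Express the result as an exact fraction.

R_A = -105/2 kN, R_B = -111/2 kN

Load 1 — uniform load w=-12 kN/m over full span:
  R_A = wL/2 = (-12)·10/2 = -60 kN
  R_B = wL/2 = (-12)·10/2 = -60 kN
Load 2 — point force P=12 kN at a=4 m (b=L-a=6):
  R_A = Pb/L = 12·6/10 = 36/5 kN
  R_B = Pa/L = 12·4/10 = 24/5 kN
Load 3 — applied couple M₀=3 kN·m at a=20/3 m (b=L-a=10/3):
  R_A = M₀/L = 3/10 kN
  R_B = -M₀/L = -3/10 kN
Superposition: R_A = -105/2 kN, R_B = -111/2 kN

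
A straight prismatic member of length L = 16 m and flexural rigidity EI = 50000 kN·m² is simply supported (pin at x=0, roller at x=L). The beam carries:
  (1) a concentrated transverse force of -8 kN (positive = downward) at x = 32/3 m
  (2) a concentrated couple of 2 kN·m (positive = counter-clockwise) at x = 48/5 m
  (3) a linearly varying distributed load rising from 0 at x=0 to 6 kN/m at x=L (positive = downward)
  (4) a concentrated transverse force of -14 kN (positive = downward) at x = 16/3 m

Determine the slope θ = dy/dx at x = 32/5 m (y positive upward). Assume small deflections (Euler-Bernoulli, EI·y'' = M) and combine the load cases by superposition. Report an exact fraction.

θ(32/5) = -97073/52734375 rad

Load 1 — point force P=-8 kN at a=32/3 m (b=L-a=16/3):
  θ_1 = -Pb(L²-b²-3x²)/(6LEI)  [x≤a] = -(-8)·(16/3)·(16²-(16/3)²-3·(32/5)²)/(6·16·50000) = 5888/6328125 rad
Load 2 — applied couple M₀=2 kN·m at a=48/5 m (b=L-a=32/5):
  θ_2 = (M₀x²/(2L)+C₁)/EI  [x≤a] with C₁=M₀(3b²-L²)/(6L)=-208/75 = (2·(32/5)²/(2·16)+(-208/75))/50000 = -1/234375 rad
Load 3 — triangular load w₀=6 kN/m (0→w₀ over full span):
  θ_3 = -w₀(7L⁴-30L²x²+15x⁴)/(360LEI) = -6·(7·16⁴-30·16²·(32/5)²+15·(32/5)⁴)/(360·16·50000) = -20672/5859375 rad
Load 4 — point force P=-14 kN at a=16/3 m (b=L-a=32/3):
  θ_4 = -Pa(2L²-6Lx+3x²+a²)/(6LEI)  [x>a] = -(-14)·(16/3)·(2·16²-6·16·(32/5)+3·(32/5)²+(16/3)²)/(6·16·50000) = 4816/6328125 rad
Superposition: θ = Σ θ_i = -97073/52734375 rad ≈ -0.001841 rad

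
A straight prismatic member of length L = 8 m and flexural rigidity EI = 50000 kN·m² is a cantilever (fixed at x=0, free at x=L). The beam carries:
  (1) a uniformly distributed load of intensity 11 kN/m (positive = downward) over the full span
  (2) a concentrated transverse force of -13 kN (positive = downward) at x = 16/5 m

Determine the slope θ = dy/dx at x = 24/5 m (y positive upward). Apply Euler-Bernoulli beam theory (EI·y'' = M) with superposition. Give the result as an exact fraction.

θ(24/5) = -6344/390625 rad

Load 1 — uniform load w=11 kN/m over full span:
  θ_1 = -wx(x²-3Lx+3L²)/(6EI) = -11·(24/5)·((24/5)²-3·8·(24/5)+3·8²)/(6·50000) = -6864/390625 rad
Load 2 — point force P=-13 kN at a=16/5 m (b=L-a=24/5):
  θ_2 = -Pa²/(2EI)  [x>a] = -(-13)·(16/5)²/(2·50000) = 104/78125 rad
Superposition: θ = Σ θ_i = -6344/390625 rad ≈ -0.016241 rad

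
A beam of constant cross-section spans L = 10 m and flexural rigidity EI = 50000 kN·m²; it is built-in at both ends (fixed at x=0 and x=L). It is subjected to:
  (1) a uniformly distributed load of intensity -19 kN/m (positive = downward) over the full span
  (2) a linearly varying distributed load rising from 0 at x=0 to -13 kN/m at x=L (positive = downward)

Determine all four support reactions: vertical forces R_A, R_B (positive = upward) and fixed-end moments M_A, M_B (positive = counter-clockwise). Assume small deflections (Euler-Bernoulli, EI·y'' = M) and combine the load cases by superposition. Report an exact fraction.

Load 1 — uniform load w=-19 kN/m over full span:
  R_A = wL/2 = (-19)·10/2 = -95 kN
  M_A = wL²/12 = (-19)·10²/12 = -475/3 kN·m
  R_B = wL/2 = (-19)·10/2 = -95 kN
  M_B = -wL²/12 = -(-19)·10²/12 = 475/3 kN·m
Load 2 — triangular load w₀=-13 kN/m (0→w₀ over full span):
  R_A = 3w₀L/20 = 3·(-13)·10/20 = -39/2 kN
  M_A = w₀L²/30 = (-13)·10²/30 = -130/3 kN·m
  R_B = 7w₀L/20 = 7·(-13)·10/20 = -91/2 kN
  M_B = -w₀L²/20 = -(-13)·10²/20 = 65 kN·m
Superposition: R_A = -229/2 kN, M_A = -605/3 kN·m, R_B = -281/2 kN, M_B = 670/3 kN·m

R_A = -229/2 kN, M_A = -605/3 kN·m, R_B = -281/2 kN, M_B = 670/3 kN·m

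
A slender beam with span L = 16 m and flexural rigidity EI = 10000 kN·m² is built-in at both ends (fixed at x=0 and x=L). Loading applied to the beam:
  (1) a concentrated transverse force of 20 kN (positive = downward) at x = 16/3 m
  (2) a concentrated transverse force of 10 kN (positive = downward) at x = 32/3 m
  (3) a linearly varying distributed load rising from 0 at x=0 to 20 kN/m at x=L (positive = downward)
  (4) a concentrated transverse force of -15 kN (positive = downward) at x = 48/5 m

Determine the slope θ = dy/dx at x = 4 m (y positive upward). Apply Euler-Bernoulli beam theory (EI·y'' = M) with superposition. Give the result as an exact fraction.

θ(4) = -10121/281250 rad

Load 1 — point force P=20 kN at a=16/3 m (b=L-a=32/3):
  θ_1 = -Pb²x(2aL-(3a+b)x)/(2L³EI)  [x≤a] = -20·(32/3)²·4·(2·(16/3)·16-(3·(16/3)+(32/3))·4)/(2·16³·10000) = -8/1125 rad
Load 2 — point force P=10 kN at a=32/3 m (b=L-a=16/3):
  θ_2 = -Pb²x(2aL-(3a+b)x)/(2L³EI)  [x≤a] = -10·(16/3)²·4·(2·(32/3)·16-(3·(32/3)+(16/3))·4)/(2·16³·10000) = -1/375 rad
Load 3 — triangular load w₀=20 kN/m (0→w₀ over full span):
  θ_3 = -w₀(2x(L-x)(L-2x)(x+2L)+x²(L-x)²)/(120LEI) = -20·(2·4·(16-4)·(16-2·4)·(4+2·16)+4²·(16-4)²)/(120·16·10000) = -39/1250 rad
Load 4 — point force P=-15 kN at a=48/5 m (b=L-a=32/5):
  θ_4 = -Pb²x(2aL-(3a+b)x)/(2L³EI)  [x≤a] = -(-15)·(32/5)²·4·(2·(48/5)·16-(3·(48/5)+(32/5))·4)/(2·16³·10000) = 78/15625 rad
Superposition: θ = Σ θ_i = -10121/281250 rad ≈ -0.035986 rad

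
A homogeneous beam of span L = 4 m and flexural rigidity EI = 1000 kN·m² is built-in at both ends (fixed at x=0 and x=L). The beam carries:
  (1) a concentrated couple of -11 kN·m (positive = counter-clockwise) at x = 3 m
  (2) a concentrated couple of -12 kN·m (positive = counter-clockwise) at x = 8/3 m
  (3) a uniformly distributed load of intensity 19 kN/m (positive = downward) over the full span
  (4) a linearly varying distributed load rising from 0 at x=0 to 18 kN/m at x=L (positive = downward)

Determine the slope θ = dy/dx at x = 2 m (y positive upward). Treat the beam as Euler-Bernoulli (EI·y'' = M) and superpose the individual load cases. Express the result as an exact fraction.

θ(2) = 7/80000 rad

Load 1 — applied couple M₀=-11 kN·m at a=3 m (b=L-a=1):
  θ_1 = (R_Ax²/2 - M_Ax)/EI  [x≤a] with R_A=-99/32, M_A=-55/16 = ((-99/32)·2²/2 - (-55/16)·2)/1000 = 11/16000 rad
Load 2 — applied couple M₀=-12 kN·m at a=8/3 m (b=L-a=4/3):
  θ_2 = (R_Ax²/2 - M_Ax)/EI  [x≤a] with R_A=-4, M_A=-4 = ((-4)·2²/2 - (-4)·2)/1000 = 0 rad
Load 3 — uniform load w=19 kN/m over full span:
  θ_3 = -wx(L-x)(L-2x)/(12EI) = -19·2·(4-2)·(4-2·2)/(12·1000) = 0 rad
Load 4 — triangular load w₀=18 kN/m (0→w₀ over full span):
  θ_4 = -w₀(2x(L-x)(L-2x)(x+2L)+x²(L-x)²)/(120LEI) = -18·(2·2·(4-2)·(4-2·2)·(2+2·4)+2²·(4-2)²)/(120·4·1000) = -3/5000 rad
Superposition: θ = Σ θ_i = 7/80000 rad ≈ 0.000087 rad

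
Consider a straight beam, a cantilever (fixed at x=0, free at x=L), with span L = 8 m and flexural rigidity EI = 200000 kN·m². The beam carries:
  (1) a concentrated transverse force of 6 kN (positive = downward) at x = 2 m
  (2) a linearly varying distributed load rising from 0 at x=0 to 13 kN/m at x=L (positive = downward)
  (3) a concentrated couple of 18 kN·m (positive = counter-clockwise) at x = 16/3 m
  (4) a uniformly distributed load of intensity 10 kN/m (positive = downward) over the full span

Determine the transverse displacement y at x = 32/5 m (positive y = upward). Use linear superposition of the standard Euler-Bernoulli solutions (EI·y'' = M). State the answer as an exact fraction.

y(32/5) = -13713031/390625000 m

Load 1 — point force P=6 kN at a=2 m (b=L-a=6):
  y_1 = -Pa²(3x-a)/(6EI)  [x>a] = -6·2²·(3·(32/5)-2)/(6·200000) = -43/125000 m
Load 2 — triangular load w₀=13 kN/m (0→w₀ over full span):
  y_2 = (w₀Lx³/12-w₀L²x²/6-w₀x⁵/(120L))/EI = (13·8·(32/5)³/12-13·8²·(32/5)²/6-13·(32/5)⁵/(120·8))/200000 = -2602496/146484375 m
Load 3 — applied couple M₀=18 kN·m at a=16/3 m (b=L-a=8/3):
  y_3 = M₀a(2x-a)/(2EI)  [x>a] = 18·(16/3)·(2·(32/5)-(16/3))/(2·200000) = 28/15625 m
Load 4 — uniform load w=10 kN/m over full span:
  y_4 = -wx²(x²-4Lx+6L²)/(24EI) = -10·(32/5)²·((32/5)²-4·8·(32/5)+6·8²)/(24·200000) = -22016/1171875 m
Superposition: y = Σ y_i = -13713031/390625000 m ≈ -0.035105 m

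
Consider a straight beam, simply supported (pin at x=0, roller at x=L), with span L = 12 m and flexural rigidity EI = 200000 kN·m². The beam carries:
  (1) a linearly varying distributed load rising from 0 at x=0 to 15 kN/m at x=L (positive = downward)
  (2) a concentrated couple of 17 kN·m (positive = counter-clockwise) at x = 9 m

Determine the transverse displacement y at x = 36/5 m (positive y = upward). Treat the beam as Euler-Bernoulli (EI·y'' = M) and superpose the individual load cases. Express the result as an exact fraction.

Load 1 — triangular load w₀=15 kN/m (0→w₀ over full span):
  y_1 = -w₀x(7L⁴-10L²x²+3x⁴)/(360LEI) = -15·(36/5)·(7·12⁴-10·12²·(36/5)²+3·(36/5)⁴)/(360·12·200000) = -95904/9765625 m
Load 2 — applied couple M₀=17 kN·m at a=9 m (b=L-a=3):
  y_2 = (M₀x³/(6L)+C₁x)/EI  [x≤a] with C₁=M₀(3b²-L²)/(6L)=-221/8 = (17·(36/5)³/(6·12)+(-221/8)·(36/5))/200000 = -27693/50000000 m
Superposition: y = Σ y_i = -12968037/1250000000 m ≈ -0.010374 m

y(36/5) = -12968037/1250000000 m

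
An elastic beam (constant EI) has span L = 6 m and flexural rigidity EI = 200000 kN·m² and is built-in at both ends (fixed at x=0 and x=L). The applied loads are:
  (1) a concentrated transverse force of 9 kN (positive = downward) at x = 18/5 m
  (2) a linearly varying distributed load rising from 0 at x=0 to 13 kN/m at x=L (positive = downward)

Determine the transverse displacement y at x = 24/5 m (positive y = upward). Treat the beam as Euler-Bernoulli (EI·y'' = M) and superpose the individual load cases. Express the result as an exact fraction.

y(24/5) = -54621/781250000 m

Load 1 — point force P=9 kN at a=18/5 m (b=L-a=12/5):
  y_1 = -Pa²(L-x)²(3bL-(3b+a)(L-x))/(6L³EI)  [x>a] = -9·(18/5)²·(6-(24/5))²·(3·(12/5)·6-(3·(12/5)+(18/5))·(6-(24/5)))/(6·6³·200000) = -15309/781250000 m
Load 2 — triangular load w₀=13 kN/m (0→w₀ over full span):
  y_2 = -w₀x²(L-x)²(x+2L)/(120LEI) = -13·(24/5)²·(6-(24/5))²·((24/5)+2·6)/(120·6·200000) = -2457/48828125 m
Superposition: y = Σ y_i = -54621/781250000 m ≈ -0.000070 m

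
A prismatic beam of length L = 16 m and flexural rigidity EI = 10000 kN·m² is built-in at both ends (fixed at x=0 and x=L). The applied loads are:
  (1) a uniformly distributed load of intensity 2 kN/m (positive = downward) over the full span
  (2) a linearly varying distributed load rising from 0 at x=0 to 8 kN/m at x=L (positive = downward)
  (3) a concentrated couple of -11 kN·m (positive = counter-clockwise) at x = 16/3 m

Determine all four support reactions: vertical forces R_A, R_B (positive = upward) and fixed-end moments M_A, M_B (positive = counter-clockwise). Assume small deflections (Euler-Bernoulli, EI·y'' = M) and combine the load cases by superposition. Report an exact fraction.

R_A = 2057/60 kN, M_A = 1664/15 kN·m, R_B = 3703/60 kN, M_B = -2231/15 kN·m

Load 1 — uniform load w=2 kN/m over full span:
  R_A = wL/2 = 2·16/2 = 16 kN
  M_A = wL²/12 = 2·16²/12 = 128/3 kN·m
  R_B = wL/2 = 2·16/2 = 16 kN
  M_B = -wL²/12 = -2·16²/12 = -128/3 kN·m
Load 2 — triangular load w₀=8 kN/m (0→w₀ over full span):
  R_A = 3w₀L/20 = 3·8·16/20 = 96/5 kN
  M_A = w₀L²/30 = 8·16²/30 = 1024/15 kN·m
  R_B = 7w₀L/20 = 7·8·16/20 = 224/5 kN
  M_B = -w₀L²/20 = -8·16²/20 = -512/5 kN·m
Load 3 — applied couple M₀=-11 kN·m at a=16/3 m (b=L-a=32/3):
  R_A = 6M₀ab/L³ = 6·(-11)·(16/3)·(32/3)/16³ = -11/12 kN
  M_A = M₀b(2a-b)/L² = (-11)·(32/3)·(2·(16/3)-(32/3))/16² = 0 kN·m
  R_B = -6M₀ab/L³ = -6·(-11)·(16/3)·(32/3)/16³ = 11/12 kN
  M_B = M₀a(2b-a)/L² = (-11)·(16/3)·(2·(32/3)-(16/3))/16² = -11/3 kN·m
Superposition: R_A = 2057/60 kN, M_A = 1664/15 kN·m, R_B = 3703/60 kN, M_B = -2231/15 kN·m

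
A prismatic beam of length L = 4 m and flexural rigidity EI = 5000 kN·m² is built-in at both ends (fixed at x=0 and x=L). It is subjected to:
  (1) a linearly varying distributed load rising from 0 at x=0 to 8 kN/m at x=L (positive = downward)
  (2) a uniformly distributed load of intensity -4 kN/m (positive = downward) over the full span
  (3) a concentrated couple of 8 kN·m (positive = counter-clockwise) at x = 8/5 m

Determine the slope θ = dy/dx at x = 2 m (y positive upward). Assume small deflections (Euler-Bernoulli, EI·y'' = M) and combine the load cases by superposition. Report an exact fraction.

θ(2) = 7/93750 rad

Load 1 — triangular load w₀=8 kN/m (0→w₀ over full span):
  θ_1 = -w₀(2x(L-x)(L-2x)(x+2L)+x²(L-x)²)/(120LEI) = -8·(2·2·(4-2)·(4-2·2)·(2+2·4)+2²·(4-2)²)/(120·4·5000) = -1/18750 rad
Load 2 — uniform load w=-4 kN/m over full span:
  θ_2 = -wx(L-x)(L-2x)/(12EI) = -(-4)·2·(4-2)·(4-2·2)/(12·5000) = 0 rad
Load 3 — applied couple M₀=8 kN·m at a=8/5 m (b=L-a=12/5):
  θ_3 = (R_Ax²/2 - M_Ax - M₀(x-a))/EI  [x>a] with R_A=72/25, M_A=24/25 = ((72/25)·2²/2 - (24/25)·2 - 8·(2-(8/5)))/5000 = 2/15625 rad
Superposition: θ = Σ θ_i = 7/93750 rad ≈ 0.000075 rad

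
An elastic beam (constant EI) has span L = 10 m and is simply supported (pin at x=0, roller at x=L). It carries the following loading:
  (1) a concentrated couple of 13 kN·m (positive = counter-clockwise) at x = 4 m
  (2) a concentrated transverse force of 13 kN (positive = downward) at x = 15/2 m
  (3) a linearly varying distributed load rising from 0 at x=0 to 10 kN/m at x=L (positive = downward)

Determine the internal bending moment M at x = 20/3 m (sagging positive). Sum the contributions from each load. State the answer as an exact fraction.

M(20/3) = 6404/81 kN·m

Load 1 — applied couple M₀=13 kN·m at a=4 m (b=L-a=6):
  M_1 = M₀x/L - M₀  [x>a] = 13·(20/3)/10 - 13 = -13/3 kN·m
Load 2 — point force P=13 kN at a=15/2 m (b=L-a=5/2):
  M_2 = Pbx/L  [x≤a] = 13·(5/2)·(20/3)/10 = 65/3 kN·m
Load 3 — triangular load w₀=10 kN/m (0→w₀ over full span):
  M_3 = w₀Lx/6 - w₀x³/(6L) = 10·10·(20/3)/6 - 10·(20/3)³/(6·10) = 5000/81 kN·m
Superposition: M = Σ M_i = 6404/81 kN·m ≈ 79.061728 kN·m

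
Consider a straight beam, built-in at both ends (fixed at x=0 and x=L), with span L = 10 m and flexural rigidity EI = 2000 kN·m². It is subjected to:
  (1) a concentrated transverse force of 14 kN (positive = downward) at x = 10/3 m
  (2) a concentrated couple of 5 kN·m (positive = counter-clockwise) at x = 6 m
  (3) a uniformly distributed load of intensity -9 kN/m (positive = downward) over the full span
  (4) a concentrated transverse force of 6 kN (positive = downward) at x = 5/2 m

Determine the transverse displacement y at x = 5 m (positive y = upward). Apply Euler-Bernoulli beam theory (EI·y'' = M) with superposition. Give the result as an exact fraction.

y(5) = 10351/129600 m

Load 1 — point force P=14 kN at a=10/3 m (b=L-a=20/3):
  y_1 = -Pa²(L-x)²(3bL-(3b+a)(L-x))/(6L³EI)  [x>a] = -14·(10/3)²·(10-5)²·(3·(20/3)·10-(3·(20/3)+(10/3))·(10-5))/(6·10³·2000) = -35/1296 m
Load 2 — applied couple M₀=5 kN·m at a=6 m (b=L-a=4):
  y_2 = (R_Ax³/6 - M_Ax²/2)/EI  [x≤a] with R_A=18/25, M_A=8/5 = ((18/25)·5³/6 - (8/5)·5²/2)/2000 = -1/400 m
Load 3 — uniform load w=-9 kN/m over full span:
  y_3 = -wx²(L-x)²/(24EI) = -(-9)·5²·(10-5)²/(24·2000) = 15/128 m
Load 4 — point force P=6 kN at a=5/2 m (b=L-a=15/2):
  y_4 = -Pa²(L-x)²(3bL-(3b+a)(L-x))/(6L³EI)  [x>a] = -6·(5/2)²·(10-5)²·(3·(15/2)·10-(3·(15/2)+(5/2))·(10-5))/(6·10³·2000) = -1/128 m
Superposition: y = Σ y_i = 10351/129600 m ≈ 0.079869 m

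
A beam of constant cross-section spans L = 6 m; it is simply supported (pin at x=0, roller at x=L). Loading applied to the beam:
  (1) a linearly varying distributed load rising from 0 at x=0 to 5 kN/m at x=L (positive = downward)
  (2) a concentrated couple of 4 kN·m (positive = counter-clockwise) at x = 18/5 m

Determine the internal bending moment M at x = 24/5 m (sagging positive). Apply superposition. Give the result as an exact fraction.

M(24/5) = 196/25 kN·m

Load 1 — triangular load w₀=5 kN/m (0→w₀ over full span):
  M_1 = w₀Lx/6 - w₀x³/(6L) = 5·6·(24/5)/6 - 5·(24/5)³/(6·6) = 216/25 kN·m
Load 2 — applied couple M₀=4 kN·m at a=18/5 m (b=L-a=12/5):
  M_2 = M₀x/L - M₀  [x>a] = 4·(24/5)/6 - 4 = -4/5 kN·m
Superposition: M = Σ M_i = 196/25 kN·m ≈ 7.840000 kN·m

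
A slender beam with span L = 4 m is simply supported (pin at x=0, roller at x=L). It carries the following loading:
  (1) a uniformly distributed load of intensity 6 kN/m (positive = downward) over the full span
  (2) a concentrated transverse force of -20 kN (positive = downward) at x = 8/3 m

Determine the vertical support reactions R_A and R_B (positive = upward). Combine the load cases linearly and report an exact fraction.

Load 1 — uniform load w=6 kN/m over full span:
  R_A = wL/2 = 6·4/2 = 12 kN
  R_B = wL/2 = 6·4/2 = 12 kN
Load 2 — point force P=-20 kN at a=8/3 m (b=L-a=4/3):
  R_A = Pb/L = (-20)·(4/3)/4 = -20/3 kN
  R_B = Pa/L = (-20)·(8/3)/4 = -40/3 kN
Superposition: R_A = 16/3 kN, R_B = -4/3 kN

R_A = 16/3 kN, R_B = -4/3 kN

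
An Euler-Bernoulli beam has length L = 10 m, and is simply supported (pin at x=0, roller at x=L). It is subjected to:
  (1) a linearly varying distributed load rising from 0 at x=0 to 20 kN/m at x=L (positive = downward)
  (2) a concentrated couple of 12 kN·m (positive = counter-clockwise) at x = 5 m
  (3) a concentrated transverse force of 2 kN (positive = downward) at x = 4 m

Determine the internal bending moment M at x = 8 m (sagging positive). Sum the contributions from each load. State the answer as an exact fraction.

M(8) = 476/5 kN·m

Load 1 — triangular load w₀=20 kN/m (0→w₀ over full span):
  M_1 = w₀Lx/6 - w₀x³/(6L) = 20·10·8/6 - 20·8³/(6·10) = 96 kN·m
Load 2 — applied couple M₀=12 kN·m at a=5 m (b=L-a=5):
  M_2 = M₀x/L - M₀  [x>a] = 12·8/10 - 12 = -12/5 kN·m
Load 3 — point force P=2 kN at a=4 m (b=L-a=6):
  M_3 = Pa(L-x)/L  [x>a] = 2·4·(10-8)/10 = 8/5 kN·m
Superposition: M = Σ M_i = 476/5 kN·m ≈ 95.200000 kN·m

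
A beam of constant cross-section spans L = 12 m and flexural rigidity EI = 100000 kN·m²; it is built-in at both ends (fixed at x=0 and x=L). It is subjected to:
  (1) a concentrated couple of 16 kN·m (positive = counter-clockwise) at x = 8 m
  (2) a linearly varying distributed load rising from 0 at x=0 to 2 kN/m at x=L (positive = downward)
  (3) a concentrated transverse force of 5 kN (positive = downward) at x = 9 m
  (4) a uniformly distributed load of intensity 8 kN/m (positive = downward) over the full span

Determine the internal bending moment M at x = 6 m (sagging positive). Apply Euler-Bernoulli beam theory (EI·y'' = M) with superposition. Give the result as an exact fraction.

Load 1 — applied couple M₀=16 kN·m at a=8 m (b=L-a=4):
  M_1 = R_Ax - M_A  [x≤a] with R_A=16/9, M_A=16/3 = (16/9)·6 - (16/3) = 16/3 kN·m
Load 2 — triangular load w₀=2 kN/m (0→w₀ over full span):
  M_2 = 3w₀Lx/20 - w₀L²/30 - w₀x³/(6L) = 3·2·12·6/20 - 2·12²/30 - 2·6³/(6·12) = 6 kN·m
Load 3 — point force P=5 kN at a=9 m (b=L-a=3):
  M_3 = Pb²(3a+b)x/L³ - Pab²/L²  [x≤a] = 5·3²·(3·9+3)·6/12³ - 5·9·3²/12² = 15/8 kN·m
Load 4 — uniform load w=8 kN/m over full span:
  M_4 = wLx/2 - wL²/12 - wx²/2 = 8·12·6/2 - 8·12²/12 - 8·6²/2 = 48 kN·m
Superposition: M = Σ M_i = 1469/24 kN·m ≈ 61.208333 kN·m

M(6) = 1469/24 kN·m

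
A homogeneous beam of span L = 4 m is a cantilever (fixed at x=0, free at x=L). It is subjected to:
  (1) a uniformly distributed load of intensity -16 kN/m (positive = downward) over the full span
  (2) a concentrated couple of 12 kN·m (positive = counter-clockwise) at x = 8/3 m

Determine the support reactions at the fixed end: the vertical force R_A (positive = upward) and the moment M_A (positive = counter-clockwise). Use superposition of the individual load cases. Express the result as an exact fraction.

Load 1 — uniform load w=-16 kN/m over full span:
  R_A = wL = (-16)·4 = -64 kN
  M_A = wL²/2 = (-16)·4²/2 = -128 kN·m
Load 2 — applied couple M₀=12 kN·m at a=8/3 m (b=L-a=4/3):
  R_A = 0 kN
  M_A = -M₀ = -12 kN·m
Superposition: R_A = -64 kN, M_A = -140 kN·m

R_A = -64 kN, M_A = -140 kN·m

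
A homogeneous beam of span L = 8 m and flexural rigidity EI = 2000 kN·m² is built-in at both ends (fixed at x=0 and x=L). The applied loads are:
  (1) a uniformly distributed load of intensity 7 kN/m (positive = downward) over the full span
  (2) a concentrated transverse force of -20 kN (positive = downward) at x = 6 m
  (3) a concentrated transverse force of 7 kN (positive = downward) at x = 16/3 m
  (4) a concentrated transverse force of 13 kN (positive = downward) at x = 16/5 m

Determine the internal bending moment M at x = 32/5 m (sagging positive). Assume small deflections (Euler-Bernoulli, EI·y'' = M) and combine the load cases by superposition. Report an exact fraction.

Load 1 — uniform load w=7 kN/m over full span:
  M_1 = wLx/2 - wL²/12 - wx²/2 = 7·8·(32/5)/2 - 7·8²/12 - 7·(32/5)²/2 = -112/75 kN·m
Load 2 — point force P=-20 kN at a=6 m (b=L-a=2):
  M_2 = Pa²(a+3b)(L-x)/L³ - Pa²b/L²  [x>a] = (-20)·6²·(6+3·2)·(8-(32/5))/8³ - (-20)·6²·2/8² = -9/2 kN·m
Load 3 — point force P=7 kN at a=16/3 m (b=L-a=8/3):
  M_3 = Pa²(a+3b)(L-x)/L³ - Pa²b/L²  [x>a] = 7·(16/3)²·((16/3)+3·(8/3))·(8-(32/5))/8³ - 7·(16/3)²·(8/3)/8² = 0 kN·m
Load 4 — point force P=13 kN at a=16/5 m (b=L-a=24/5):
  M_4 = Pa²(a+3b)(L-x)/L³ - Pa²b/L²  [x>a] = 13·(16/5)²·((16/5)+3·(24/5))·(8-(32/5))/8³ - 13·(16/5)²·(24/5)/8² = -1664/625 kN·m
Superposition: M = Σ M_i = -32459/3750 kN·m ≈ -8.655733 kN·m

M(32/5) = -32459/3750 kN·m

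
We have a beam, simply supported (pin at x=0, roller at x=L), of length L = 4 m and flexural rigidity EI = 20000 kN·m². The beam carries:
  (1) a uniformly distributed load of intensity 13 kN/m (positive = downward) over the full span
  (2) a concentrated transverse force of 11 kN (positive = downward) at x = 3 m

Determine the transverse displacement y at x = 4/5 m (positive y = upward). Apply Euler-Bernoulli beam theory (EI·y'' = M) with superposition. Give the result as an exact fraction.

y(4/5) = -116257/75000000 m

Load 1 — uniform load w=13 kN/m over full span:
  y_1 = -wx(L³-2Lx²+x³)/(24EI) = -13·(4/5)·(4³-2·4·(4/5)²+(4/5)³)/(24·20000) = -1508/1171875 m
Load 2 — point force P=11 kN at a=3 m (b=L-a=1):
  y_2 = -Pbx(L²-b²-x²)/(6LEI)  [x≤a] = -11·1·(4/5)·(4²-1²-(4/5)²)/(6·4·20000) = -3949/15000000 m
Superposition: y = Σ y_i = -116257/75000000 m ≈ -0.001550 m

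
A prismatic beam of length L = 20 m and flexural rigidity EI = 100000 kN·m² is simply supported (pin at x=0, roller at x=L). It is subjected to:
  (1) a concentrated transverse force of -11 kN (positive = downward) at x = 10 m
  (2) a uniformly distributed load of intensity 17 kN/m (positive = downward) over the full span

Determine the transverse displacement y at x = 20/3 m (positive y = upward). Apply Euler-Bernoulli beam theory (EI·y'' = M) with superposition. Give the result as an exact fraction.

y(20/3) = -14201/48600 m

Load 1 — point force P=-11 kN at a=10 m (b=L-a=10):
  y_1 = -Pbx(L²-b²-x²)/(6LEI)  [x≤a] = -(-11)·10·(20/3)·(20²-10²-(20/3)²)/(6·20·100000) = 253/16200 m
Load 2 — uniform load w=17 kN/m over full span:
  y_2 = -wx(L³-2Lx²+x³)/(24EI) = -17·(20/3)·(20³-2·20·(20/3)²+(20/3)³)/(24·100000) = -374/1215 m
Superposition: y = Σ y_i = -14201/48600 m ≈ -0.292202 m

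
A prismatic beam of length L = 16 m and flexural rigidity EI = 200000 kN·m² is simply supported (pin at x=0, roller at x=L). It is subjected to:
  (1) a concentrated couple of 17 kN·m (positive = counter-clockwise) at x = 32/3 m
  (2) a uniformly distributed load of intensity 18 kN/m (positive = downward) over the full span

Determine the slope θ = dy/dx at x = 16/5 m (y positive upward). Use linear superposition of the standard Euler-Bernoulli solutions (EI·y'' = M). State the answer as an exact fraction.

θ(16/5) = -345629/28125000 rad

Load 1 — applied couple M₀=17 kN·m at a=32/3 m (b=L-a=16/3):
  θ_1 = (M₀x²/(2L)+C₁)/EI  [x≤a] with C₁=M₀(3b²-L²)/(6L)=-272/9 = (17·(16/5)²/(2·16)+(-272/9))/200000 = -697/5625000 rad
Load 2 — uniform load w=18 kN/m over full span:
  θ_2 = -w(L³-6Lx²+4x³)/(24EI) = -18·(16³-6·16·(16/5)²+4·(16/5)³)/(24·200000) = -4752/390625 rad
Superposition: θ = Σ θ_i = -345629/28125000 rad ≈ -0.012289 rad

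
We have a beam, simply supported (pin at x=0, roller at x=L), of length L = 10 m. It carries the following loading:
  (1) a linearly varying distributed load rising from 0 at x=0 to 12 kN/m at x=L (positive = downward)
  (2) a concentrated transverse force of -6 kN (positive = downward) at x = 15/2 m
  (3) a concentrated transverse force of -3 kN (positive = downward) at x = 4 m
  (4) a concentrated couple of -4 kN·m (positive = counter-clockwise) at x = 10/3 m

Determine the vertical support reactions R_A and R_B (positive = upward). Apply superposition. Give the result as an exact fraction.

Load 1 — triangular load w₀=12 kN/m (0→w₀ over full span):
  R_A = w₀L/6 = 12·10/6 = 20 kN
  R_B = w₀L/3 = 12·10/3 = 40 kN
Load 2 — point force P=-6 kN at a=15/2 m (b=L-a=5/2):
  R_A = Pb/L = (-6)·(5/2)/10 = -3/2 kN
  R_B = Pa/L = (-6)·(15/2)/10 = -9/2 kN
Load 3 — point force P=-3 kN at a=4 m (b=L-a=6):
  R_A = Pb/L = (-3)·6/10 = -9/5 kN
  R_B = Pa/L = (-3)·4/10 = -6/5 kN
Load 4 — applied couple M₀=-4 kN·m at a=10/3 m (b=L-a=20/3):
  R_A = M₀/L = (-4)/10 = -2/5 kN
  R_B = -M₀/L = -(-4)/10 = 2/5 kN
Superposition: R_A = 163/10 kN, R_B = 347/10 kN

R_A = 163/10 kN, R_B = 347/10 kN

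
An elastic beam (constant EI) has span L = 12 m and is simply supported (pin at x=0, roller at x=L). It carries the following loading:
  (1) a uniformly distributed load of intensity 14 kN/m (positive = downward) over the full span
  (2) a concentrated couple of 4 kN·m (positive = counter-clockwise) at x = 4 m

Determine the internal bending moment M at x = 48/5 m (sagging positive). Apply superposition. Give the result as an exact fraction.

Load 1 — uniform load w=14 kN/m over full span:
  M_1 = wx(L-x)/2 = 14·(48/5)·(12-(48/5))/2 = 4032/25 kN·m
Load 2 — applied couple M₀=4 kN·m at a=4 m (b=L-a=8):
  M_2 = M₀x/L - M₀  [x>a] = 4·(48/5)/12 - 4 = -4/5 kN·m
Superposition: M = Σ M_i = 4012/25 kN·m ≈ 160.480000 kN·m

M(48/5) = 4012/25 kN·m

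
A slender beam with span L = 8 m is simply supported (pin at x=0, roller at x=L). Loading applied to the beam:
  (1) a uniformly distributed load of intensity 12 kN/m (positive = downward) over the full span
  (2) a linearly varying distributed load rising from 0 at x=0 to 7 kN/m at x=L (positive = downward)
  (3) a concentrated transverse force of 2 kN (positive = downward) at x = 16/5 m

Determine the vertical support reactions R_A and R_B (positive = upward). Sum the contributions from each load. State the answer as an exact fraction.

Load 1 — uniform load w=12 kN/m over full span:
  R_A = wL/2 = 12·8/2 = 48 kN
  R_B = wL/2 = 12·8/2 = 48 kN
Load 2 — triangular load w₀=7 kN/m (0→w₀ over full span):
  R_A = w₀L/6 = 7·8/6 = 28/3 kN
  R_B = w₀L/3 = 7·8/3 = 56/3 kN
Load 3 — point force P=2 kN at a=16/5 m (b=L-a=24/5):
  R_A = Pb/L = 2·(24/5)/8 = 6/5 kN
  R_B = Pa/L = 2·(16/5)/8 = 4/5 kN
Superposition: R_A = 878/15 kN, R_B = 1012/15 kN

R_A = 878/15 kN, R_B = 1012/15 kN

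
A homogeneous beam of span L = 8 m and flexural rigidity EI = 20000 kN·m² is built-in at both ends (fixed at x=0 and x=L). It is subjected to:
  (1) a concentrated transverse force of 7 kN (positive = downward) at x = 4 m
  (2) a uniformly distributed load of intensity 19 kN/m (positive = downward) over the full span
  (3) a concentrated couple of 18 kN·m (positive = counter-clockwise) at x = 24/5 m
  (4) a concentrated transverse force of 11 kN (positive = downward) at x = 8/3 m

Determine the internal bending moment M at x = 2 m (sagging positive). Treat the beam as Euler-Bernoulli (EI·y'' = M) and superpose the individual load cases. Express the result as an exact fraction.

M(2) = 11236/675 kN·m

Load 1 — point force P=7 kN at a=4 m (b=L-a=4):
  M_1 = Pb²(3a+b)x/L³ - Pab²/L²  [x≤a] = 7·4²·(3·4+4)·2/8³ - 7·4·4²/8² = 0 kN·m
Load 2 — uniform load w=19 kN/m over full span:
  M_2 = wLx/2 - wL²/12 - wx²/2 = 19·8·2/2 - 19·8²/12 - 19·2²/2 = 38/3 kN·m
Load 3 — applied couple M₀=18 kN·m at a=24/5 m (b=L-a=16/5):
  M_3 = R_Ax - M_A  [x≤a] with R_A=81/25, M_A=144/25 = (81/25)·2 - (144/25) = 18/25 kN·m
Load 4 — point force P=11 kN at a=8/3 m (b=L-a=16/3):
  M_4 = Pb²(3a+b)x/L³ - Pab²/L²  [x≤a] = 11·(16/3)²·(3·(8/3)+(16/3))·2/8³ - 11·(8/3)·(16/3)²/8² = 88/27 kN·m
Superposition: M = Σ M_i = 11236/675 kN·m ≈ 16.645926 kN·m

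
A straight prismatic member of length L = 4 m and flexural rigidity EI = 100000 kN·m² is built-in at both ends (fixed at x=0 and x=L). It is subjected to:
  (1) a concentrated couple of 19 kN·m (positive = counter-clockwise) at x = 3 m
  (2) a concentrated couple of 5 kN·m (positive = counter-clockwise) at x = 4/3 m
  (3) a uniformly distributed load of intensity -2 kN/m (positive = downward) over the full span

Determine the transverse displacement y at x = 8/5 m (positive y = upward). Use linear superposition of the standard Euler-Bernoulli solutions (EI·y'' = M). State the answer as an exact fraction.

y(8/5) = -551/31250000 m

Load 1 — applied couple M₀=19 kN·m at a=3 m (b=L-a=1):
  y_1 = (R_Ax³/6 - M_Ax²/2)/EI  [x≤a] with R_A=171/32, M_A=95/16 = ((171/32)·(8/5)³/6 - (95/16)·(8/5)²/2)/100000 = -247/6250000 m
Load 2 — applied couple M₀=5 kN·m at a=4/3 m (b=L-a=8/3):
  y_2 = (R_Ax³/6 - M_Ax²/2 - M₀(x-a)²/2)/EI  [x>a] with R_A=5/3, M_A=0 = ((5/3)·(8/5)³/6 - 0·(8/5)²/2 - 5·((8/5)-(4/3))²/2)/100000 = 3/312500 m
Load 3 — uniform load w=-2 kN/m over full span:
  y_3 = -wx²(L-x)²/(24EI) = -(-2)·(8/5)²·(4-(8/5))²/(24·100000) = 24/1953125 m
Superposition: y = Σ y_i = -551/31250000 m ≈ -0.000018 m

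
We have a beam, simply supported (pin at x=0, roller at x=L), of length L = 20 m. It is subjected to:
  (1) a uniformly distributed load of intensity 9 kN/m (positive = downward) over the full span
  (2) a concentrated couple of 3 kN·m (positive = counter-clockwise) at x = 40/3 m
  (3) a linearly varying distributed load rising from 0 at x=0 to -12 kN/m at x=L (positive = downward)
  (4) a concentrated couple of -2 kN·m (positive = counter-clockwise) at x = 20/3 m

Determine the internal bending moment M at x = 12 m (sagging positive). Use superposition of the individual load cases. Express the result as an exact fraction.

M(12) = 637/5 kN·m

Load 1 — uniform load w=9 kN/m over full span:
  M_1 = wx(L-x)/2 = 9·12·(20-12)/2 = 432 kN·m
Load 2 — applied couple M₀=3 kN·m at a=40/3 m (b=L-a=20/3):
  M_2 = M₀x/L  [x≤a] = 3·12/20 = 9/5 kN·m
Load 3 — triangular load w₀=-12 kN/m (0→w₀ over full span):
  M_3 = w₀Lx/6 - w₀x³/(6L) = (-12)·20·12/6 - (-12)·12³/(6·20) = -1536/5 kN·m
Load 4 — applied couple M₀=-2 kN·m at a=20/3 m (b=L-a=40/3):
  M_4 = M₀x/L - M₀  [x>a] = (-2)·12/20 - (-2) = 4/5 kN·m
Superposition: M = Σ M_i = 637/5 kN·m ≈ 127.400000 kN·m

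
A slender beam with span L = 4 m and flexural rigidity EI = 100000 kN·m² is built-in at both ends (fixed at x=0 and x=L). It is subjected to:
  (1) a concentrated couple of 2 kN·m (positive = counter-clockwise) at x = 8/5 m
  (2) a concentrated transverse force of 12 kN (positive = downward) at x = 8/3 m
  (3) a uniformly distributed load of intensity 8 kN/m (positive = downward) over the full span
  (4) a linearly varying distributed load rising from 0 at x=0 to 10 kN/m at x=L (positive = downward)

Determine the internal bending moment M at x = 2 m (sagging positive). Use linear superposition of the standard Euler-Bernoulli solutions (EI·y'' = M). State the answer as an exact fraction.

M(2) = 158/15 kN·m

Load 1 — applied couple M₀=2 kN·m at a=8/5 m (b=L-a=12/5):
  M_1 = R_Ax - M_A - M₀  [x>a] with R_A=18/25, M_A=6/25 = (18/25)·2 - (6/25) - 2 = -4/5 kN·m
Load 2 — point force P=12 kN at a=8/3 m (b=L-a=4/3):
  M_2 = Pb²(3a+b)x/L³ - Pab²/L²  [x≤a] = 12·(4/3)²·(3·(8/3)+(4/3))·2/4³ - 12·(8/3)·(4/3)²/4² = 8/3 kN·m
Load 3 — uniform load w=8 kN/m over full span:
  M_3 = wLx/2 - wL²/12 - wx²/2 = 8·4·2/2 - 8·4²/12 - 8·2²/2 = 16/3 kN·m
Load 4 — triangular load w₀=10 kN/m (0→w₀ over full span):
  M_4 = 3w₀Lx/20 - w₀L²/30 - w₀x³/(6L) = 3·10·4·2/20 - 10·4²/30 - 10·2³/(6·4) = 10/3 kN·m
Superposition: M = Σ M_i = 158/15 kN·m ≈ 10.533333 kN·m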